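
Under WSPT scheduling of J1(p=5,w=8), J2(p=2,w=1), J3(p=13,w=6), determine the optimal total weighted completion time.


WSPT order (by p/w): J1 → J2 → J3
  J1: C=5, w·C=8×5=40
  J2: C=7, w·C=1×7=7
  J3: C=20, w·C=6×20=120
Σ w·C = 167
= 167


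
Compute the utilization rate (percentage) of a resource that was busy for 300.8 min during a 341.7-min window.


Utilization = busy / total × 100
= 300.8 / 341.7 × 100
= 88.0%


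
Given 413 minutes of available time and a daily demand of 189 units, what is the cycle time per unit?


Cycle time = available time / demand
= 413 / 189
= 2.19 min/unit


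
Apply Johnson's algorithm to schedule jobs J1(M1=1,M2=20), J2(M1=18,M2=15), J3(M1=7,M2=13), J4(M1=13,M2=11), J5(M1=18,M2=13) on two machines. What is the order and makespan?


Johnson's rule:
Group 1 (M1≤M2, sort by M1): ['J1', 'J3']
Group 2 (M1>M2, sort desc M2): ['J2', 'J5', 'J4']
Sequence: J1 → J3 → J2 → J5 → J4
Makespan calculation:
  J1: M1 done=1, M2 done=21
  J3: M1 done=8, M2 done=34
  J2: M1 done=26, M2 done=49
  J5: M1 done=44, M2 done=62
  J4: M1 done=57, M2 done=73
= Sequence: J1 → J3 → J2 → J5 → J4, Makespan: 73


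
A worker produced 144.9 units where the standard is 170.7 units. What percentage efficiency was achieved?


Efficiency = (actual / standard) × 100
= (144.9 / 170.7) × 100
= 84.9%


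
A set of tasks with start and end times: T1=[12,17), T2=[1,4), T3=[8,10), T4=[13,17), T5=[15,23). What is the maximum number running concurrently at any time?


Check each time point for overlaps:
  t=15: 3 tasks active (T1, T4, T5)
Max concurrent = 3


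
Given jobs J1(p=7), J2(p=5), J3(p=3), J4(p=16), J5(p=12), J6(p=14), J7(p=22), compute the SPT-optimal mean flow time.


SPT order: J3 → J2 → J1 → J5 → J6 → J4 → J7
Completion times:
  J3: C=3
  J2: C=8
  J1: C=15
  J5: C=27
  J6: C=41
  J4: C=57
  J7: C=79
Sum = 230, n = 7
Mean flow = 230/7
= 32.86


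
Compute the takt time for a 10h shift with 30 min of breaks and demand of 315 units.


Available = 10×60 - 30 = 570 min
Takt time = 570 / 315
= 1.81 min/unit


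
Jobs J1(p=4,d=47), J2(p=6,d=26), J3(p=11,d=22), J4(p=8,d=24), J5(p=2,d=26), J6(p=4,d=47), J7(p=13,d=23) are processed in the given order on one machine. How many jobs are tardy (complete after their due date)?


Completion vs due date:
  J1: C=4, d=47 → on time
  J2: C=10, d=26 → on time
  J3: C=21, d=22 → on time
  J4: C=29, d=24 → TARDY
  J5: C=31, d=26 → TARDY
  J6: C=35, d=47 → on time
  J7: C=48, d=23 → TARDY
Tardy jobs: J4, J5, J7
Count = 3


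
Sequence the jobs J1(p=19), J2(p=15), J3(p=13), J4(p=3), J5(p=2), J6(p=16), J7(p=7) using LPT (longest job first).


LPT: sort by longest processing time first
  J1: p=19
  J6: p=16
  J2: p=15
  J3: p=13
  J7: p=7
  J4: p=3
  J5: p=2
Order: J1 → J6 → J2 → J3 → J7 → J4 → J5


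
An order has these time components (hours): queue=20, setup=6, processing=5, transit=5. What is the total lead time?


Lead time = queue + setup + processing + transit
= 20 + 6 + 5 + 5
= 36 hours


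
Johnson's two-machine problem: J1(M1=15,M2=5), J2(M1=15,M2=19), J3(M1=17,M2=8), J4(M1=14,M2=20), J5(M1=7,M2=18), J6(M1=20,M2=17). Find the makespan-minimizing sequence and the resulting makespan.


Johnson's rule:
Group 1 (M1≤M2, sort by M1): ['J5', 'J4', 'J2']
Group 2 (M1>M2, sort desc M2): ['J6', 'J3', 'J1']
Sequence: J5 → J4 → J2 → J6 → J3 → J1
Makespan calculation:
  J5: M1 done=7, M2 done=25
  J4: M1 done=21, M2 done=45
  J2: M1 done=36, M2 done=64
  J6: M1 done=56, M2 done=81
  J3: M1 done=73, M2 done=89
  J1: M1 done=88, M2 done=94
= Sequence: J5 → J4 → J2 → J6 → J3 → J1, Makespan: 94


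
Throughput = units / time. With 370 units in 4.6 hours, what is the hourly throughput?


Throughput = units / time
= 370 / 4.6
= 80.4 units/hour


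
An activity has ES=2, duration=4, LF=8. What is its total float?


EF = ES + duration = 2 + 4 = 6
LS = LF - duration = 8 - 4 = 4
Total Float = LF - EF = 8 - 6
(or LS - ES = 4 - 2)
= 2


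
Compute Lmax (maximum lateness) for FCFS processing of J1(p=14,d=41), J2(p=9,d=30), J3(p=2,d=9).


Lateness per job (L = C - d):
  J1: C=14, d=41, L=-27
  J2: C=23, d=30, L=-7
  J3: C=25, d=9, L=16
Lmax = max(-27, -7, 16)
= 16


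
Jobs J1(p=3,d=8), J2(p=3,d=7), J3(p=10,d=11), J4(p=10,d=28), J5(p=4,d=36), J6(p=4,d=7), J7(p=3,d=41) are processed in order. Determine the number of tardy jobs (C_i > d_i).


Completion vs due date:
  J1: C=3, d=8 → on time
  J2: C=6, d=7 → on time
  J3: C=16, d=11 → TARDY
  J4: C=26, d=28 → on time
  J5: C=30, d=36 → on time
  J6: C=34, d=7 → TARDY
  J7: C=37, d=41 → on time
Tardy jobs: J3, J6
Count = 2


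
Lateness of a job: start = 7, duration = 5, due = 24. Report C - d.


Completion = 7 + 5 = 12
Lateness = C - d = 12 - 24
= -12


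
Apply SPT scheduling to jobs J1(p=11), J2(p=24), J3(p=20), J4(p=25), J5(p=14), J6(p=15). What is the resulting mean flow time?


SPT order: J1 → J5 → J6 → J3 → J2 → J4
Completion times:
  J1: C=11
  J5: C=25
  J6: C=40
  J3: C=60
  J2: C=84
  J4: C=109
Sum = 329, n = 6
Mean flow = 329/6
= 54.83


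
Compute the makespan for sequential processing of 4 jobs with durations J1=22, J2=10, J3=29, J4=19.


Sequential makespan: sum all processing times
= 22 + 10 + 29 + 19
= 80 time units


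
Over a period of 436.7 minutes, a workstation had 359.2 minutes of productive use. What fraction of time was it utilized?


Utilization = busy / total × 100
= 359.2 / 436.7 × 100
= 82.3%


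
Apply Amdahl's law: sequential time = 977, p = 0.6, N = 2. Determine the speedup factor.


Amdahl's law: T_p = T × ((1-p) + p/N)
= 977 × ((1-0.6) + 0.6/2)
= 977 × (0.40 + 0.3000)
= 977 × 0.7000
= 683.90
Speedup = 977/683.90
= 1.43×


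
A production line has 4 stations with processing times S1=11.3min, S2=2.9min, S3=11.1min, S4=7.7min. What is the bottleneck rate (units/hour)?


Bottleneck = longest station time
Station times: [11.3, 2.9, 11.1, 7.7]
Max = 11.3 min
Rate = 60 / 11.3
= 5.31 units/hour (bottleneck: 11.3min)


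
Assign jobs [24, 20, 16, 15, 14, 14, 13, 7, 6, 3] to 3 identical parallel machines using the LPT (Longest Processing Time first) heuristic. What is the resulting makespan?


Jobs (LPT sorted): [24, 20, 16, 15, 14, 14, 13, 7, 6, 3]
Machines: 3
  J=24 → Machine 1 (load: 0+24=24)
  J=20 → Machine 2 (load: 0+20=20)
  J=16 → Machine 3 (load: 0+16=16)
  J=15 → Machine 3 (load: 16+15=31)
  J=14 → Machine 2 (load: 20+14=34)
  J=14 → Machine 1 (load: 24+14=38)
  J=13 → Machine 3 (load: 31+13=44)
  J=7 → Machine 2 (load: 34+7=41)
  J=6 → Machine 1 (load: 38+6=44)
  J=3 → Machine 2 (load: 41+3=44)
Machine loads: [44, 44, 44]
Makespan = max = 44 time units


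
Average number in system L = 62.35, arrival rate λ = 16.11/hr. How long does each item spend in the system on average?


Little's law: L = λW → W = L / λ
= 62.35 / 16.11
= 3.87 hours


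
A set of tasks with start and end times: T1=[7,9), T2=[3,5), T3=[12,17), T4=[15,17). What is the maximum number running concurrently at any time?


Check each time point for overlaps:
  t=15: 2 tasks active (T3, T4)
Max concurrent = 2


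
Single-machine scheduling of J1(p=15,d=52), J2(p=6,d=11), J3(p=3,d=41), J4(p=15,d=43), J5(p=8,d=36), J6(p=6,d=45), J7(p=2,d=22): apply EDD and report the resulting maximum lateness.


EDD order: J2 → J7 → J5 → J3 → J4 → J6 → J1
Completion and lateness:
  J2: C=6, d=11, L=6-11=-5
  J7: C=8, d=22, L=8-22=-14
  J5: C=16, d=36, L=16-36=-20
  J3: C=19, d=41, L=19-41=-22
  J4: C=34, d=43, L=34-43=-9
  J6: C=40, d=45, L=40-45=-5
  J1: C=55, d=52, L=55-52=3
Lmax = max(-5, -14, -20, -22, -9, -5, 3)
= 3


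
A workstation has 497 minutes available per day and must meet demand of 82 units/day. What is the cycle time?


Cycle time = available time / demand
= 497 / 82
= 6.06 min/unit


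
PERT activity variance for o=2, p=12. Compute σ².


σ² = ((p - o) / 6)² = (p - o)² / 36
= (12 - 2)² / 36
= 10² / 36
= 100 / 36
= 2.7778


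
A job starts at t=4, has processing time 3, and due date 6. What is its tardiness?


Completion = start + processing = 4 + 3 = 7
Tardiness = max(0, C - d) = max(0, 7 - 6)
= max(0, 1)
= 1


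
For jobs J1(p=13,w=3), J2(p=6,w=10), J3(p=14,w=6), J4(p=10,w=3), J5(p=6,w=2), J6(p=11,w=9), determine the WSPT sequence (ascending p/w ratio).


WSPT (Smith's rule): sort by p/w ascending
  J2: p/w = 6/10 = 0.600
  J6: p/w = 11/9 = 1.222
  J3: p/w = 14/6 = 2.333
  J5: p/w = 6/2 = 3.000
  J4: p/w = 10/3 = 3.333
  J1: p/w = 13/3 = 4.333
Order: J2 → J6 → J3 → J5 → J4 → J1


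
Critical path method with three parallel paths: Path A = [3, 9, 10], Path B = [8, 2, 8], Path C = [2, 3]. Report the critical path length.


Path A: 3 + 9 + 10 = 22
Path B: 8 + 2 + 8 = 18
Path C: 2 + 3 = 5
Critical path = longest = max(22, 18, 5)
= 22 (Path A)


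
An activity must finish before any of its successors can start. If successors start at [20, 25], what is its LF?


LF = min of all successor start times
Successors start at: [20, 25]
LF = min(20, 25)
= 20


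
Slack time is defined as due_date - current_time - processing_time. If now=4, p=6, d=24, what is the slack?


Slack = due - current_time - processing
= 24 - 4 - 6
= 14


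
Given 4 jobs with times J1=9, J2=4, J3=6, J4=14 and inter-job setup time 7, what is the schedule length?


Makespan = Σ processing + (n-1) × setup
= (9 + 4 + 6 + 14) + (4-1)×7
= 33 + 21
= 54 time units


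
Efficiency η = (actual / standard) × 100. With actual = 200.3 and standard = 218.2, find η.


Efficiency = (actual / standard) × 100
= (200.3 / 218.2) × 100
= 91.8%


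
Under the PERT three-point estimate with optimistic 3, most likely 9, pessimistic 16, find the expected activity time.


te = (o + 4m + p) / 6
= (3 + 4×9 + 16) / 6
= (3 + 36 + 16) / 6
= 55 / 6
= 9.17


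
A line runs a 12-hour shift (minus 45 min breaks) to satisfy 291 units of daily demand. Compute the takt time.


Available = 12×60 - 45 = 675 min
Takt time = 675 / 291
= 2.32 min/unit


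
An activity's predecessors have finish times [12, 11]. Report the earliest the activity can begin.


ES = max of all predecessor completion times
Predecessors: [12, 11]
ES = max(12, 11)
= 12


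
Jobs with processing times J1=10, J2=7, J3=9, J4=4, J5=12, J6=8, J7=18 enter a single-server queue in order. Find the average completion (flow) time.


Completion times:
  J1: completes at 10
  J2: completes at 17
  J3: completes at 26
  J4: completes at 30
  J5: completes at 42
  J6: completes at 50
  J7: completes at 68
Sum = 243
Average = 243/7
= 34.71


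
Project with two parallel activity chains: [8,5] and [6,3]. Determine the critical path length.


Path A: 8 + 5 = 13
Path B: 6 + 3 = 9
Critical path = longest = max(13, 9)
= 13 (Path A)


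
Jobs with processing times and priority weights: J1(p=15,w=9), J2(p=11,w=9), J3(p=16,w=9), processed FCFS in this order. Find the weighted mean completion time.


Completion times:
  J1: C=15, w×C=9×15=135
  J2: C=26, w×C=9×26=234
  J3: C=42, w×C=9×42=378
Sum w×C = 747
Sum w = 27
Weighted avg = 747/27
= 27.67


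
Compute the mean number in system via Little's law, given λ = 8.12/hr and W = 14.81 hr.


Little's law: L = λ × W
= 8.12 × 14.81
= 120.26


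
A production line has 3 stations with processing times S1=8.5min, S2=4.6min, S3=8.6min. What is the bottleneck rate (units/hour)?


Bottleneck = longest station time
Station times: [8.5, 4.6, 8.6]
Max = 8.6 min
Rate = 60 / 8.6
= 6.98 units/hour (bottleneck: 8.6min)


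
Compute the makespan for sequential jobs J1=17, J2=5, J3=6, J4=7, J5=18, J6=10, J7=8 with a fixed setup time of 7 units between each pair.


Makespan = Σ processing + (n-1) × setup
= (17 + 5 + 6 + 7 + 18 + 10 + 8) + (7-1)×7
= 71 + 42
= 113 time units


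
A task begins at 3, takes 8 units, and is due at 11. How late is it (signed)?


Completion = 3 + 8 = 11
Lateness = C - d = 11 - 11
= 0


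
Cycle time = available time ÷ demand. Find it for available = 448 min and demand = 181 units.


Cycle time = available time / demand
= 448 / 181
= 2.48 min/unit


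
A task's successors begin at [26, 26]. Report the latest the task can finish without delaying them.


LF = min of all successor start times
Successors start at: [26, 26]
LF = min(26, 26)
= 26


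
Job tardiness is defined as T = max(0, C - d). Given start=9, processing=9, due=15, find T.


Completion = start + processing = 9 + 9 = 18
Tardiness = max(0, C - d) = max(0, 18 - 15)
= max(0, 3)
= 3


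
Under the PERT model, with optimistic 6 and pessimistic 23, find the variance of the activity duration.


σ² = ((p - o) / 6)² = (p - o)² / 36
= (23 - 6)² / 36
= 17² / 36
= 289 / 36
= 8.0278


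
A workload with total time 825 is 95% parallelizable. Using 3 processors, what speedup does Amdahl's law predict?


Amdahl's law: T_p = T × ((1-p) + p/N)
= 825 × ((1-0.95) + 0.95/3)
= 825 × (0.05 + 0.3167)
= 825 × 0.3667
= 302.50
Speedup = 825/302.50
= 2.73×


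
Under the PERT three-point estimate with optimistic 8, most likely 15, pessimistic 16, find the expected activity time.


te = (o + 4m + p) / 6
= (8 + 4×15 + 16) / 6
= (8 + 60 + 16) / 6
= 84 / 6
= 14.00


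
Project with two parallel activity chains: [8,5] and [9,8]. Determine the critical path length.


Path A: 8 + 5 = 13
Path B: 9 + 8 = 17
Critical path = longest = max(13, 17)
= 17 (Path B)


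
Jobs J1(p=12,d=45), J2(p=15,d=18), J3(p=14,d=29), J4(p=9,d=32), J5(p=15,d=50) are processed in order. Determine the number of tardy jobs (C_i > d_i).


Completion vs due date:
  J1: C=12, d=45 → on time
  J2: C=27, d=18 → TARDY
  J3: C=41, d=29 → TARDY
  J4: C=50, d=32 → TARDY
  J5: C=65, d=50 → TARDY
Tardy jobs: J2, J3, J4, J5
Count = 4


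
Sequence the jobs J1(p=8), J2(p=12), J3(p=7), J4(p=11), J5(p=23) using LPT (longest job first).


LPT: sort by longest processing time first
  J5: p=23
  J2: p=12
  J4: p=11
  J1: p=8
  J3: p=7
Order: J5 → J2 → J4 → J1 → J3


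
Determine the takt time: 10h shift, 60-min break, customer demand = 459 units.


Available = 10×60 - 60 = 540 min
Takt time = 540 / 459
= 1.18 min/unit


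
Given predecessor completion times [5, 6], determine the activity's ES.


ES = max of all predecessor completion times
Predecessors: [5, 6]
ES = max(5, 6)
= 6


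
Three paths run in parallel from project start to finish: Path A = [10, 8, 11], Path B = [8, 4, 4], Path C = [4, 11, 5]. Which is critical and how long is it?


Path A: 10 + 8 + 11 = 29
Path B: 8 + 4 + 4 = 16
Path C: 4 + 11 + 5 = 20
Critical path = longest = max(29, 16, 20)
= 29 (Path A)


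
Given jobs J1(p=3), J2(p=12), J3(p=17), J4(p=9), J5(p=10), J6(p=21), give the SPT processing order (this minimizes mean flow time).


SPT: sort by shortest processing time
  J1: p=3
  J4: p=9
  J5: p=10
  J2: p=12
  J3: p=17
  J6: p=21
Order: J1 → J4 → J5 → J2 → J3 → J6


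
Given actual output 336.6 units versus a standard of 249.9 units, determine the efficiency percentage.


Efficiency = (actual / standard) × 100
= (336.6 / 249.9) × 100
= 134.7%


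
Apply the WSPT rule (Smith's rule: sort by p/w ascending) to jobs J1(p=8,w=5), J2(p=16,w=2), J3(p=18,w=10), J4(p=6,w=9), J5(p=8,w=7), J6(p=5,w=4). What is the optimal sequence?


WSPT (Smith's rule): sort by p/w ascending
  J4: p/w = 6/9 = 0.667
  J5: p/w = 8/7 = 1.143
  J6: p/w = 5/4 = 1.250
  J1: p/w = 8/5 = 1.600
  J3: p/w = 18/10 = 1.800
  J2: p/w = 16/2 = 8.000
Order: J4 → J5 → J6 → J1 → J3 → J2


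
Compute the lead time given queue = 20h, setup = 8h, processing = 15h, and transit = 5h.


Lead time = queue + setup + processing + transit
= 20 + 8 + 15 + 5
= 48 hours


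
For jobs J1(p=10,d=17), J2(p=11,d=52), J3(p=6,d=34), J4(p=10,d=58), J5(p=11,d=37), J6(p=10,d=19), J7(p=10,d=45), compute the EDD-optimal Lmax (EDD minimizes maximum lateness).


EDD order: J1 → J6 → J3 → J5 → J7 → J2 → J4
Completion and lateness:
  J1: C=10, d=17, L=10-17=-7
  J6: C=20, d=19, L=20-19=1
  J3: C=26, d=34, L=26-34=-8
  J5: C=37, d=37, L=37-37=0
  J7: C=47, d=45, L=47-45=2
  J2: C=58, d=52, L=58-52=6
  J4: C=68, d=58, L=68-58=10
Lmax = max(-7, 1, -8, 0, 2, 6, 10)
= 10


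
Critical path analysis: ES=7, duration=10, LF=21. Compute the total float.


EF = ES + duration = 7 + 10 = 17
LS = LF - duration = 21 - 10 = 11
Total Float = LF - EF = 21 - 17
(or LS - ES = 11 - 7)
= 4


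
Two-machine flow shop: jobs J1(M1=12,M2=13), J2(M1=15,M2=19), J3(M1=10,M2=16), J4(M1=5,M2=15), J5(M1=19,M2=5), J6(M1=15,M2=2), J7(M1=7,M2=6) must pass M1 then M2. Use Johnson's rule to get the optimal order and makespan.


Johnson's rule:
Group 1 (M1≤M2, sort by M1): ['J4', 'J3', 'J1', 'J2']
Group 2 (M1>M2, sort desc M2): ['J7', 'J5', 'J6']
Sequence: J4 → J3 → J1 → J2 → J7 → J5 → J6
Makespan calculation:
  J4: M1 done=5, M2 done=20
  J3: M1 done=15, M2 done=36
  J1: M1 done=27, M2 done=49
  J2: M1 done=42, M2 done=68
  J7: M1 done=49, M2 done=74
  J5: M1 done=68, M2 done=79
  J6: M1 done=83, M2 done=85
= Sequence: J4 → J3 → J1 → J2 → J7 → J5 → J6, Makespan: 85


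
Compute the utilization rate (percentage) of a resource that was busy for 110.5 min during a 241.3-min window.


Utilization = busy / total × 100
= 110.5 / 241.3 × 100
= 45.8%


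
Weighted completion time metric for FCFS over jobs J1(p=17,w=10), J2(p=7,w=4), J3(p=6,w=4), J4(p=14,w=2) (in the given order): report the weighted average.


Completion times:
  J1: C=17, w×C=10×17=170
  J2: C=24, w×C=4×24=96
  J3: C=30, w×C=4×30=120
  J4: C=44, w×C=2×44=88
Sum w×C = 474
Sum w = 20
Weighted avg = 474/20
= 23.70


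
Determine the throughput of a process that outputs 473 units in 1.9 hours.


Throughput = units / time
= 473 / 1.9
= 248.9 units/hour


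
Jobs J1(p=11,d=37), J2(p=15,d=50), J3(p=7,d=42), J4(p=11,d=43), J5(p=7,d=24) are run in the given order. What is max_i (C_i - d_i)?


Lateness per job (L = C - d):
  J1: C=11, d=37, L=-26
  J2: C=26, d=50, L=-24
  J3: C=33, d=42, L=-9
  J4: C=44, d=43, L=1
  J5: C=51, d=24, L=27
Lmax = max(-26, -24, -9, 1, 27)
= 27


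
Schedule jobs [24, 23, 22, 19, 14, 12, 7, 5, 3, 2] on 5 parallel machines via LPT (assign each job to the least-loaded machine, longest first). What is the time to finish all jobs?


Jobs (LPT sorted): [24, 23, 22, 19, 14, 12, 7, 5, 3, 2]
Machines: 5
  J=24 → Machine 1 (load: 0+24=24)
  J=23 → Machine 2 (load: 0+23=23)
  J=22 → Machine 3 (load: 0+22=22)
  J=19 → Machine 4 (load: 0+19=19)
  J=14 → Machine 5 (load: 0+14=14)
  J=12 → Machine 5 (load: 14+12=26)
  J=7 → Machine 4 (load: 19+7=26)
  J=5 → Machine 3 (load: 22+5=27)
  J=3 → Machine 2 (load: 23+3=26)
  J=2 → Machine 1 (load: 24+2=26)
Machine loads: [26, 26, 27, 26, 26]
Makespan = max = 27 time units


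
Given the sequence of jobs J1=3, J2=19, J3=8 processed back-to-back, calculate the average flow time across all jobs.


Completion times:
  J1: completes at 3
  J2: completes at 22
  J3: completes at 30
Sum = 55
Average = 55/3
= 18.33


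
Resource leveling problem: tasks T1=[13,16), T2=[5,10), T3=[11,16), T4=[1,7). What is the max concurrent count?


Check each time point for overlaps:
  t=5: 2 tasks active (T2, T4)
Max concurrent = 2


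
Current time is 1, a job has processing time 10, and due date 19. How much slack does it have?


Slack = due - current_time - processing
= 19 - 1 - 10
= 8


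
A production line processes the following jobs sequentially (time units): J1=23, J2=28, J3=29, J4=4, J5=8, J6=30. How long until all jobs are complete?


Sequential makespan: sum all processing times
= 23 + 28 + 29 + 4 + 8 + 30
= 122 time units


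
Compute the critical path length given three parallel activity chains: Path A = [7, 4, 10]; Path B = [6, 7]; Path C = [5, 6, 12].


Path A: 7 + 4 + 10 = 21
Path B: 6 + 7 = 13
Path C: 5 + 6 + 12 = 23
Critical path = longest = max(21, 13, 23)
= 23 (Path C)


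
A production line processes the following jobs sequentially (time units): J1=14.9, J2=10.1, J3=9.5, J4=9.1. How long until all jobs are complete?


Sequential makespan: sum all processing times
= 14.9 + 10.1 + 9.5 + 9.1
= 43.6 time units


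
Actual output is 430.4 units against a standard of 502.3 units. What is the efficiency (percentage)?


Efficiency = (actual / standard) × 100
= (430.4 / 502.3) × 100
= 85.7%


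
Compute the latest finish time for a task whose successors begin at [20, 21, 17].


LF = min of all successor start times
Successors start at: [20, 21, 17]
LF = min(20, 21, 17)
= 17


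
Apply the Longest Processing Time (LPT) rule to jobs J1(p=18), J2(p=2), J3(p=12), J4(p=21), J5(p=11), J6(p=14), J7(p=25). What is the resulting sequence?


LPT: sort by longest processing time first
  J7: p=25
  J4: p=21
  J1: p=18
  J6: p=14
  J3: p=12
  J5: p=11
  J2: p=2
Order: J7 → J4 → J1 → J6 → J3 → J5 → J2


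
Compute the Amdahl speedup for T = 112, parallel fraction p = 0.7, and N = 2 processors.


Amdahl's law: T_p = T × ((1-p) + p/N)
= 112 × ((1-0.7) + 0.7/2)
= 112 × (0.30 + 0.3500)
= 112 × 0.6500
= 72.80
Speedup = 112/72.80
= 1.54×


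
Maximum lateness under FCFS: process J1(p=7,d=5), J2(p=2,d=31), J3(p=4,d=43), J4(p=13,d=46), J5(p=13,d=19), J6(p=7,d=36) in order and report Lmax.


Lateness per job (L = C - d):
  J1: C=7, d=5, L=2
  J2: C=9, d=31, L=-22
  J3: C=13, d=43, L=-30
  J4: C=26, d=46, L=-20
  J5: C=39, d=19, L=20
  J6: C=46, d=36, L=10
Lmax = max(2, -22, -30, -20, 20, 10)
= 20


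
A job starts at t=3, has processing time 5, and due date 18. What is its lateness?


Completion = 3 + 5 = 8
Lateness = C - d = 8 - 18
= -10


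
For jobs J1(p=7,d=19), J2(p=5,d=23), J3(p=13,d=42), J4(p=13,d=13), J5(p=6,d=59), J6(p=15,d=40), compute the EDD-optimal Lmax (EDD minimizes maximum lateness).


EDD order: J4 → J1 → J2 → J6 → J3 → J5
Completion and lateness:
  J4: C=13, d=13, L=13-13=0
  J1: C=20, d=19, L=20-19=1
  J2: C=25, d=23, L=25-23=2
  J6: C=40, d=40, L=40-40=0
  J3: C=53, d=42, L=53-42=11
  J5: C=59, d=59, L=59-59=0
Lmax = max(0, 1, 2, 0, 11, 0)
= 11


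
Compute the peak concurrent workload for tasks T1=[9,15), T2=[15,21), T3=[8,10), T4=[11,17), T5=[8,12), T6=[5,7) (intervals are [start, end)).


Check each time point for overlaps:
  t=9: 3 tasks active (T1, T3, T5)
Max concurrent = 3


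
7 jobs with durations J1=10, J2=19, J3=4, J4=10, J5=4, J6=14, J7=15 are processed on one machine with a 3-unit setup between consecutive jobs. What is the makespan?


Makespan = Σ processing + (n-1) × setup
= (10 + 19 + 4 + 10 + 4 + 14 + 15) + (7-1)×3
= 76 + 18
= 94 time units


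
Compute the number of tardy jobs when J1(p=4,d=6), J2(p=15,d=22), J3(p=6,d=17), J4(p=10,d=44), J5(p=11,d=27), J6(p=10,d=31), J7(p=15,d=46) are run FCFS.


Completion vs due date:
  J1: C=4, d=6 → on time
  J2: C=19, d=22 → on time
  J3: C=25, d=17 → TARDY
  J4: C=35, d=44 → on time
  J5: C=46, d=27 → TARDY
  J6: C=56, d=31 → TARDY
  J7: C=71, d=46 → TARDY
Tardy jobs: J3, J5, J6, J7
Count = 4


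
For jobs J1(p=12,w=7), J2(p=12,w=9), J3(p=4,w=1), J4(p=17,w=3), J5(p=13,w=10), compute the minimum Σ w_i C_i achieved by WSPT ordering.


WSPT order (by p/w): J5 → J2 → J1 → J3 → J4
  J5: C=13, w·C=10×13=130
  J2: C=25, w·C=9×25=225
  J1: C=37, w·C=7×37=259
  J3: C=41, w·C=1×41=41
  J4: C=58, w·C=3×58=174
Σ w·C = 829
= 829


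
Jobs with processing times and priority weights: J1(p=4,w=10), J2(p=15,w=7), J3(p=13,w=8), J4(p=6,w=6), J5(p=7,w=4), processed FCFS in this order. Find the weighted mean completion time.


Completion times:
  J1: C=4, w×C=10×4=40
  J2: C=19, w×C=7×19=133
  J3: C=32, w×C=8×32=256
  J4: C=38, w×C=6×38=228
  J5: C=45, w×C=4×45=180
Sum w×C = 837
Sum w = 35
Weighted avg = 837/35
= 23.91


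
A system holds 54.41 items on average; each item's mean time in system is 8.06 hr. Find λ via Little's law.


Little's law: L = λW → λ = L / W
= 54.41 / 8.06
= 6.75 per hour


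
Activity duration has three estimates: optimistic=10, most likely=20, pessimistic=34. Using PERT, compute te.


te = (o + 4m + p) / 6
= (10 + 4×20 + 34) / 6
= (10 + 80 + 34) / 6
= 124 / 6
= 20.67


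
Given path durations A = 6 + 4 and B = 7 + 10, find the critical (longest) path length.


Path A: 6 + 4 = 10
Path B: 7 + 10 = 17
Critical path = longest = max(10, 17)
= 17 (Path B)


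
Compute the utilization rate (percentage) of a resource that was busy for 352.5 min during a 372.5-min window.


Utilization = busy / total × 100
= 352.5 / 372.5 × 100
= 94.6%


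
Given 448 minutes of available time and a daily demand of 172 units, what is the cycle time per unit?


Cycle time = available time / demand
= 448 / 172
= 2.60 min/unit


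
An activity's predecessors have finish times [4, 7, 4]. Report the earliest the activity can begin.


ES = max of all predecessor completion times
Predecessors: [4, 7, 4]
ES = max(4, 7, 4)
= 7


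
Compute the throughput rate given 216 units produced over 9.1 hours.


Throughput = units / time
= 216 / 9.1
= 23.7 units/hour


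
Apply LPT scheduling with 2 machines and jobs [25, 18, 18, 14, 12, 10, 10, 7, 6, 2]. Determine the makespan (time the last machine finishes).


Jobs (LPT sorted): [25, 18, 18, 14, 12, 10, 10, 7, 6, 2]
Machines: 2
  J=25 → Machine 1 (load: 0+25=25)
  J=18 → Machine 2 (load: 0+18=18)
  J=18 → Machine 2 (load: 18+18=36)
  J=14 → Machine 1 (load: 25+14=39)
  J=12 → Machine 2 (load: 36+12=48)
  J=10 → Machine 1 (load: 39+10=49)
  J=10 → Machine 2 (load: 48+10=58)
  J=7 → Machine 1 (load: 49+7=56)
  J=6 → Machine 1 (load: 56+6=62)
  J=2 → Machine 2 (load: 58+2=60)
Machine loads: [62, 60]
Makespan = max = 62 time units


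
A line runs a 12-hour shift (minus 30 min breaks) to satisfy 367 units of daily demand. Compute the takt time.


Available = 12×60 - 30 = 690 min
Takt time = 690 / 367
= 1.88 min/unit


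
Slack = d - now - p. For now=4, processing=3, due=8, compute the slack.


Slack = due - current_time - processing
= 8 - 4 - 3
= 1


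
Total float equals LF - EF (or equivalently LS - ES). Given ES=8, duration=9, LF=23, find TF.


EF = ES + duration = 8 + 9 = 17
LS = LF - duration = 23 - 9 = 14
Total Float = LF - EF = 23 - 17
(or LS - ES = 14 - 8)
= 6


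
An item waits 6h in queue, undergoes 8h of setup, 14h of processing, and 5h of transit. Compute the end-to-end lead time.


Lead time = queue + setup + processing + transit
= 6 + 8 + 14 + 5
= 33 hours


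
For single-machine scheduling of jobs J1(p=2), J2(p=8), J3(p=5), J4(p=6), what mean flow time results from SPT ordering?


SPT order: J1 → J3 → J4 → J2
Completion times:
  J1: C=2
  J3: C=7
  J4: C=13
  J2: C=21
Sum = 43, n = 4
Mean flow = 43/4
= 10.75


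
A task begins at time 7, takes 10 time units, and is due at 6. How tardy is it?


Completion = start + processing = 7 + 10 = 17
Tardiness = max(0, C - d) = max(0, 17 - 6)
= max(0, 11)
= 11


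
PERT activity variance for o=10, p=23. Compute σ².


σ² = ((p - o) / 6)² = (p - o)² / 36
= (23 - 10)² / 36
= 13² / 36
= 169 / 36
= 4.6944


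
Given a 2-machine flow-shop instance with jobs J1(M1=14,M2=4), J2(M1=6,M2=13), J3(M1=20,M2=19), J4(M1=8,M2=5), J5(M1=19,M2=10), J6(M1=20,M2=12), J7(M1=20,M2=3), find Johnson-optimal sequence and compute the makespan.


Johnson's rule:
Group 1 (M1≤M2, sort by M1): ['J2']
Group 2 (M1>M2, sort desc M2): ['J3', 'J6', 'J5', 'J4', 'J1', 'J7']
Sequence: J2 → J3 → J6 → J5 → J4 → J1 → J7
Makespan calculation:
  J2: M1 done=6, M2 done=19
  J3: M1 done=26, M2 done=45
  J6: M1 done=46, M2 done=58
  J5: M1 done=65, M2 done=75
  J4: M1 done=73, M2 done=80
  J1: M1 done=87, M2 done=91
  J7: M1 done=107, M2 done=110
= Sequence: J2 → J3 → J6 → J5 → J4 → J1 → J7, Makespan: 110


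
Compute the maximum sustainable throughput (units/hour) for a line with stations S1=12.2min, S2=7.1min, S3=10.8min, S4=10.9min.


Bottleneck = longest station time
Station times: [12.2, 7.1, 10.8, 10.9]
Max = 12.2 min
Rate = 60 / 12.2
= 4.92 units/hour (bottleneck: 12.2min)


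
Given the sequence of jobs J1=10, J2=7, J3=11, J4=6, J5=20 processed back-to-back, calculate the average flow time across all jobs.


Completion times:
  J1: completes at 10
  J2: completes at 17
  J3: completes at 28
  J4: completes at 34
  J5: completes at 54
Sum = 143
Average = 143/5
= 28.60


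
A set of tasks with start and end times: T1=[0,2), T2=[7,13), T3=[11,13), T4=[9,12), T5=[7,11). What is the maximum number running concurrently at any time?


Check each time point for overlaps:
  t=9: 3 tasks active (T2, T4, T5)
Max concurrent = 3


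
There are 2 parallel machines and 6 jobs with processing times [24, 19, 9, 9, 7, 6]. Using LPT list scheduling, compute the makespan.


Jobs (LPT sorted): [24, 19, 9, 9, 7, 6]
Machines: 2
  J=24 → Machine 1 (load: 0+24=24)
  J=19 → Machine 2 (load: 0+19=19)
  J=9 → Machine 2 (load: 19+9=28)
  J=9 → Machine 1 (load: 24+9=33)
  J=7 → Machine 2 (load: 28+7=35)
  J=6 → Machine 1 (load: 33+6=39)
Machine loads: [39, 35]
Makespan = max = 39 time units


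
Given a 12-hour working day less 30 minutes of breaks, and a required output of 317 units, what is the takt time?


Available = 12×60 - 30 = 690 min
Takt time = 690 / 317
= 2.18 min/unit


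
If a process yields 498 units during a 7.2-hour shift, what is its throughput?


Throughput = units / time
= 498 / 7.2
= 69.2 units/hour


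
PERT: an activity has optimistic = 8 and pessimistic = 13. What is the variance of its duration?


σ² = ((p - o) / 6)² = (p - o)² / 36
= (13 - 8)² / 36
= 5² / 36
= 25 / 36
= 0.6944


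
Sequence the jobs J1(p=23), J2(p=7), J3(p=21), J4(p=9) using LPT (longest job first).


LPT: sort by longest processing time first
  J1: p=23
  J3: p=21
  J4: p=9
  J2: p=7
Order: J1 → J3 → J4 → J2


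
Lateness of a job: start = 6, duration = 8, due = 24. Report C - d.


Completion = 6 + 8 = 14
Lateness = C - d = 14 - 24
= -10


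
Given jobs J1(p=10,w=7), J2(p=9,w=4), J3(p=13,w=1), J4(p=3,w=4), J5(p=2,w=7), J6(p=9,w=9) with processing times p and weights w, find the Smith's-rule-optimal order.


WSPT (Smith's rule): sort by p/w ascending
  J5: p/w = 2/7 = 0.286
  J4: p/w = 3/4 = 0.750
  J6: p/w = 9/9 = 1.000
  J1: p/w = 10/7 = 1.429
  J2: p/w = 9/4 = 2.250
  J3: p/w = 13/1 = 13.000
Order: J5 → J4 → J6 → J1 → J2 → J3


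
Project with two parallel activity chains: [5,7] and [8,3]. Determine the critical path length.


Path A: 5 + 7 = 12
Path B: 8 + 3 = 11
Critical path = longest = max(12, 11)
= 12 (Path A)


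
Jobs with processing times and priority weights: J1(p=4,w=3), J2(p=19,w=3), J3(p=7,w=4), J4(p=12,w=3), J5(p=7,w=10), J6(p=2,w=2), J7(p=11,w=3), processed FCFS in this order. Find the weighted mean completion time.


Completion times:
  J1: C=4, w×C=3×4=12
  J2: C=23, w×C=3×23=69
  J3: C=30, w×C=4×30=120
  J4: C=42, w×C=3×42=126
  J5: C=49, w×C=10×49=490
  J6: C=51, w×C=2×51=102
  J7: C=62, w×C=3×62=186
Sum w×C = 1105
Sum w = 28
Weighted avg = 1105/28
= 39.46


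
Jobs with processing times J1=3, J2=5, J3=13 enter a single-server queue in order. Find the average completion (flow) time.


Completion times:
  J1: completes at 3
  J2: completes at 8
  J3: completes at 21
Sum = 32
Average = 32/3
= 10.67


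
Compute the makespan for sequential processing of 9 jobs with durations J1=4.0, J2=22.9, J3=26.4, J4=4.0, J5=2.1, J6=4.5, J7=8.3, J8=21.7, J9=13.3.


Sequential makespan: sum all processing times
= 4.0 + 22.9 + 26.4 + 4.0 + 2.1 + 4.5 + 8.3 + 21.7 + 13.3
= 107.2 time units


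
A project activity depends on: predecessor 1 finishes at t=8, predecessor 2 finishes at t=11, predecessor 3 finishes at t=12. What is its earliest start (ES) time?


ES = max of all predecessor completion times
Predecessors: [8, 11, 12]
ES = max(8, 11, 12)
= 12


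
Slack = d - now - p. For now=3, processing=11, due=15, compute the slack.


Slack = due - current_time - processing
= 15 - 3 - 11
= 1


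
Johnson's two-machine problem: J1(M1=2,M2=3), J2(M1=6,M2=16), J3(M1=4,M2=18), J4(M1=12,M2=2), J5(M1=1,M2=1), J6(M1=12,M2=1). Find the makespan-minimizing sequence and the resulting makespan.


Johnson's rule:
Group 1 (M1≤M2, sort by M1): ['J5', 'J1', 'J3', 'J2']
Group 2 (M1>M2, sort desc M2): ['J4', 'J6']
Sequence: J5 → J1 → J3 → J2 → J4 → J6
Makespan calculation:
  J5: M1 done=1, M2 done=2
  J1: M1 done=3, M2 done=6
  J3: M1 done=7, M2 done=25
  J2: M1 done=13, M2 done=41
  J4: M1 done=25, M2 done=43
  J6: M1 done=37, M2 done=44
= Sequence: J5 → J1 → J3 → J2 → J4 → J6, Makespan: 44


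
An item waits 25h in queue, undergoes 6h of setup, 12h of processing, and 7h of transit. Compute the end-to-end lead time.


Lead time = queue + setup + processing + transit
= 25 + 6 + 12 + 7
= 50 hours


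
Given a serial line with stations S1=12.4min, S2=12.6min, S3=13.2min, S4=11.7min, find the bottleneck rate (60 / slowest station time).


Bottleneck = longest station time
Station times: [12.4, 12.6, 13.2, 11.7]
Max = 13.2 min
Rate = 60 / 13.2
= 4.55 units/hour (bottleneck: 13.2min)


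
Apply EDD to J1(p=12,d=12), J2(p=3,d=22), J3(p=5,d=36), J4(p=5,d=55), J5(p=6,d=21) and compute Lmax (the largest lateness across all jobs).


EDD order: J1 → J5 → J2 → J3 → J4
Completion and lateness:
  J1: C=12, d=12, L=12-12=0
  J5: C=18, d=21, L=18-21=-3
  J2: C=21, d=22, L=21-22=-1
  J3: C=26, d=36, L=26-36=-10
  J4: C=31, d=55, L=31-55=-24
Lmax = max(0, -3, -1, -10, -24)
= 0


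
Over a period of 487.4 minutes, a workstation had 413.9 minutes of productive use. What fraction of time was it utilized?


Utilization = busy / total × 100
= 413.9 / 487.4 × 100
= 84.9%


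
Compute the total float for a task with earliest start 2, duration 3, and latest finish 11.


EF = ES + duration = 2 + 3 = 5
LS = LF - duration = 11 - 3 = 8
Total Float = LF - EF = 11 - 5
(or LS - ES = 8 - 2)
= 6


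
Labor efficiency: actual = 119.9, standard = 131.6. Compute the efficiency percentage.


Efficiency = (actual / standard) × 100
= (119.9 / 131.6) × 100
= 91.1%


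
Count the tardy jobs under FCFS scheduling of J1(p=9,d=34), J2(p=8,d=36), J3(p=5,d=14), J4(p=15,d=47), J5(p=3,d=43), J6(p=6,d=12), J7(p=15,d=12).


Completion vs due date:
  J1: C=9, d=34 → on time
  J2: C=17, d=36 → on time
  J3: C=22, d=14 → TARDY
  J4: C=37, d=47 → on time
  J5: C=40, d=43 → on time
  J6: C=46, d=12 → TARDY
  J7: C=61, d=12 → TARDY
Tardy jobs: J3, J6, J7
Count = 3


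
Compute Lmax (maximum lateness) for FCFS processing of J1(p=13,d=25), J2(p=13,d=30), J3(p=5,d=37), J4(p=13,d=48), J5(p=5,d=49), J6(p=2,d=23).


Lateness per job (L = C - d):
  J1: C=13, d=25, L=-12
  J2: C=26, d=30, L=-4
  J3: C=31, d=37, L=-6
  J4: C=44, d=48, L=-4
  J5: C=49, d=49, L=0
  J6: C=51, d=23, L=28
Lmax = max(-12, -4, -6, -4, 0, 28)
= 28


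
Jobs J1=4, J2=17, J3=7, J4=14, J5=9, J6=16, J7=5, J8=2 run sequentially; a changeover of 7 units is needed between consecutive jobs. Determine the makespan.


Makespan = Σ processing + (n-1) × setup
= (4 + 17 + 7 + 14 + 9 + 16 + 5 + 2) + (8-1)×7
= 74 + 49
= 123 time units


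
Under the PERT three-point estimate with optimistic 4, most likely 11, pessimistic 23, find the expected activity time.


te = (o + 4m + p) / 6
= (4 + 4×11 + 23) / 6
= (4 + 44 + 23) / 6
= 71 / 6
= 11.83


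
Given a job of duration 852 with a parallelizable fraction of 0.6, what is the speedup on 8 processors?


Amdahl's law: T_p = T × ((1-p) + p/N)
= 852 × ((1-0.6) + 0.6/8)
= 852 × (0.40 + 0.0750)
= 852 × 0.4750
= 404.70
Speedup = 852/404.70
= 2.11×


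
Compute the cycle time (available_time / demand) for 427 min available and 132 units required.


Cycle time = available time / demand
= 427 / 132
= 3.23 min/unit


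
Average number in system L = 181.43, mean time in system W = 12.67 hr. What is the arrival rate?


Little's law: L = λW → λ = L / W
= 181.43 / 12.67
= 14.32 per hour


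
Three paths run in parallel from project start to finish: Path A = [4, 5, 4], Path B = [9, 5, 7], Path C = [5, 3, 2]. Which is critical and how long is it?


Path A: 4 + 5 + 4 = 13
Path B: 9 + 5 + 7 = 21
Path C: 5 + 3 + 2 = 10
Critical path = longest = max(13, 21, 10)
= 21 (Path B)


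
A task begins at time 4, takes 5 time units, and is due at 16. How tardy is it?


Completion = start + processing = 4 + 5 = 9
Tardiness = max(0, C - d) = max(0, 9 - 16)
= max(0, -7)
= 0


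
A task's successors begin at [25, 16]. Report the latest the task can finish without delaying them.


LF = min of all successor start times
Successors start at: [25, 16]
LF = min(25, 16)
= 16


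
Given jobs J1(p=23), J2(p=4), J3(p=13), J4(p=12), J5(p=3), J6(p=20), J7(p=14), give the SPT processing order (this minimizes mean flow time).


SPT: sort by shortest processing time
  J5: p=3
  J2: p=4
  J4: p=12
  J3: p=13
  J7: p=14
  J6: p=20
  J1: p=23
Order: J5 → J2 → J4 → J3 → J7 → J6 → J1


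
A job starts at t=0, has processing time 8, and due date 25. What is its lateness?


Completion = 0 + 8 = 8
Lateness = C - d = 8 - 25
= -17


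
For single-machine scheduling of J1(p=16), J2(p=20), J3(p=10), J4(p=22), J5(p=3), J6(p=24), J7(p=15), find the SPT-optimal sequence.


SPT: sort by shortest processing time
  J5: p=3
  J3: p=10
  J7: p=15
  J1: p=16
  J2: p=20
  J4: p=22
  J6: p=24
Order: J5 → J3 → J7 → J1 → J2 → J4 → J6


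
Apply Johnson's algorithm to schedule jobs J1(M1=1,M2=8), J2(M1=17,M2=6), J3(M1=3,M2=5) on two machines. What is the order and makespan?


Johnson's rule:
Group 1 (M1≤M2, sort by M1): ['J1', 'J3']
Group 2 (M1>M2, sort desc M2): ['J2']
Sequence: J1 → J3 → J2
Makespan calculation:
  J1: M1 done=1, M2 done=9
  J3: M1 done=4, M2 done=14
  J2: M1 done=21, M2 done=27
= Sequence: J1 → J3 → J2, Makespan: 27


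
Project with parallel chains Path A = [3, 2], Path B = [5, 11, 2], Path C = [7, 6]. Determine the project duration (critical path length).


Path A: 3 + 2 = 5
Path B: 5 + 11 + 2 = 18
Path C: 7 + 6 = 13
Critical path = longest = max(5, 18, 13)
= 18 (Path B)


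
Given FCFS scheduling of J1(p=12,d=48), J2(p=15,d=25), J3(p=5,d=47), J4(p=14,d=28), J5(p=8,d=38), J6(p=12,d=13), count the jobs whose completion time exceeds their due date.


Completion vs due date:
  J1: C=12, d=48 → on time
  J2: C=27, d=25 → TARDY
  J3: C=32, d=47 → on time
  J4: C=46, d=28 → TARDY
  J5: C=54, d=38 → TARDY
  J6: C=66, d=13 → TARDY
Tardy jobs: J2, J4, J5, J6
Count = 4


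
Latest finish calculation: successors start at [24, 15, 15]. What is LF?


LF = min of all successor start times
Successors start at: [24, 15, 15]
LF = min(24, 15, 15)
= 15


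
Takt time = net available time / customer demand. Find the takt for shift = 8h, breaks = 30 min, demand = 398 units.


Available = 8×60 - 30 = 450 min
Takt time = 450 / 398
= 1.13 min/unit


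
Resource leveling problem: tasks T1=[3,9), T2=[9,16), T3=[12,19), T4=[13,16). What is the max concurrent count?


Check each time point for overlaps:
  t=13: 3 tasks active (T2, T3, T4)
Max concurrent = 3


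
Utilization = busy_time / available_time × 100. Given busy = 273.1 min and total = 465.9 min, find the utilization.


Utilization = busy / total × 100
= 273.1 / 465.9 × 100
= 58.6%


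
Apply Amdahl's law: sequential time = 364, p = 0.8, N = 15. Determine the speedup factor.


Amdahl's law: T_p = T × ((1-p) + p/N)
= 364 × ((1-0.8) + 0.8/15)
= 364 × (0.20 + 0.0533)
= 364 × 0.2533
= 92.21
Speedup = 364/92.21
= 3.95×
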